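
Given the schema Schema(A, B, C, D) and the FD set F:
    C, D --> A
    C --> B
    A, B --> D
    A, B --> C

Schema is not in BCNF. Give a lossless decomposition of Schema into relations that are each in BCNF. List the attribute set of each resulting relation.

Candidate keys of the original relation: {A, B}, {A, C}, {C, D}.
In {A, B, C, D}, {C} is not a superkey ({C}⁺ restricted to this set is {B, C}), so split on C --> B into {B, C} and {A, C, D}.
{B, C}: every determinant is a superkey — BCNF.
{A, C, D}: every determinant is a superkey — BCNF.

{A, C, D}; {B, C}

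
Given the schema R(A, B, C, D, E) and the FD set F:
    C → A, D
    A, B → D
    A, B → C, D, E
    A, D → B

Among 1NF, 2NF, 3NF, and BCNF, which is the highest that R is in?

BCNF

Candidate keys: {A, B}, {A, D}, {C}. Prime attributes: {A, B, C, D}.
Every FD has a superkey on the left, so the relation is in BCNF.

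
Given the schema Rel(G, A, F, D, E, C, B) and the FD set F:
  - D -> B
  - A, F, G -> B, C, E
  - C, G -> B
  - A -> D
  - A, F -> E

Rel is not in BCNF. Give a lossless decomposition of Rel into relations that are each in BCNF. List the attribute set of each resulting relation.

Candidate key of the original relation: {A, F, G}.
In {A, B, C, D, E, F, G}, {D} is not a superkey ({D}⁺ restricted to this set is {B, D}), so split on D -> B into {B, D} and {A, C, D, E, F, G}.
{B, D} is in BCNF.
In {A, C, D, E, F, G}, {A} is not a superkey ({A}⁺ restricted to this set is {A, D}), so split on A -> D into {A, D} and {A, C, E, F, G}.
{A, D} is in BCNF.
In {A, C, E, F, G}, {A, F} is not a superkey ({A, F}⁺ restricted to this set is {A, E, F}), so split on A, F -> E into {A, E, F} and {A, C, F, G}.
{A, E, F} is in BCNF.
{A, C, F, G} is in BCNF.

{A, C, F, G}; {A, D}; {A, E, F}; {B, D}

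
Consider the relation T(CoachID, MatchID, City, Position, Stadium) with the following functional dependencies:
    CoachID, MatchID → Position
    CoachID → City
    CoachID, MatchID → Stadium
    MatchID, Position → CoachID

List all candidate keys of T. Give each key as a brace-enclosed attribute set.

No FD produces {MatchID}, so it must be in every candidate key.
{CoachID, MatchID}⁺ = {City, CoachID, MatchID, Position, Stadium}, which is every attribute, so {CoachID, MatchID} is a candidate key.
{MatchID, Position}⁺ = {City, CoachID, MatchID, Position, Stadium}, which is every attribute, so {MatchID, Position} is a candidate key.
Any other superkey properly contains one of these, so there are no further candidate keys.

{CoachID, MatchID}, {MatchID, Position}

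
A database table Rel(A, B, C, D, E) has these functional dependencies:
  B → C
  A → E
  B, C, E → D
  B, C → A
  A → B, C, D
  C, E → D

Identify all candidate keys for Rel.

{A} is a candidate key since {A}⁺ = {A, B, C, D, E} covers every attribute.
{B} is a candidate key since {B}⁺ = {A, B, C, D, E} covers every attribute.
No proper subset of any of these is a key, and no other minimal superkey exists.

{A}, {B}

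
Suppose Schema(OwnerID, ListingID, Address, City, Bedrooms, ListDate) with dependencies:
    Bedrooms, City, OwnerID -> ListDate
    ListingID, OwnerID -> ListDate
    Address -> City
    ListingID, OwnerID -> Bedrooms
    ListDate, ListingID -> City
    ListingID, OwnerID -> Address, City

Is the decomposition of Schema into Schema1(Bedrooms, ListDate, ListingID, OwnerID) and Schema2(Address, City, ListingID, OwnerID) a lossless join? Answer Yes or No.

Common attributes: {ListingID, OwnerID}; their closure is {Address, Bedrooms, City, ListDate, ListingID, OwnerID}.
Schema1 is contained in that closure, so Schema1 ∩ Schema2 -> Schema1 holds and the join is lossless.

Yes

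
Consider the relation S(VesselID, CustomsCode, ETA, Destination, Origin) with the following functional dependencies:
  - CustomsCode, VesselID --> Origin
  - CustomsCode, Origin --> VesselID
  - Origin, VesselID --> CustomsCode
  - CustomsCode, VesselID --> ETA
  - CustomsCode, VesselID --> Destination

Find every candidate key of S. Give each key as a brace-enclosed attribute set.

{CustomsCode, Origin}⁺ = {CustomsCode, Destination, ETA, Origin, VesselID} — all of the relation — so {CustomsCode, Origin} is a candidate key.
{CustomsCode, VesselID}⁺ = {CustomsCode, Destination, ETA, Origin, VesselID} — all of the relation — so {CustomsCode, VesselID} is a candidate key.
{Origin, VesselID}⁺ = {CustomsCode, Destination, ETA, Origin, VesselID} — all of the relation — so {Origin, VesselID} is a candidate key.
Any other superkey properly contains one of these, so there are no further candidate keys.

{CustomsCode, Origin}, {CustomsCode, VesselID}, {Origin, VesselID}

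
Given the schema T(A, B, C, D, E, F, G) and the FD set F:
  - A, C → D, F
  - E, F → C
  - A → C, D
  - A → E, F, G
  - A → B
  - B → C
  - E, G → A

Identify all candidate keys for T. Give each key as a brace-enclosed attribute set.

{A}, {E, G}

{A}⁺ = {A, B, C, D, E, F, G} — all of the relation — so {A} is a candidate key.
{E, G}⁺ = {A, B, C, D, E, F, G} — all of the relation — so {E, G} is a candidate key.
These are minimal and exhaustive — every other superkey contains one of them.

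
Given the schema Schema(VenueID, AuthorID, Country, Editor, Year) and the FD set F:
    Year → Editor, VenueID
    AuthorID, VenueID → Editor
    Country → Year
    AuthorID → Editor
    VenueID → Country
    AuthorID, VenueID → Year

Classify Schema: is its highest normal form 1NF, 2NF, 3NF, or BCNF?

Candidate keys: {AuthorID, Country}, {AuthorID, VenueID}, {AuthorID, Year}. Prime attributes: {AuthorID, Country, VenueID, Year}.
Year → Editor, VenueID: {Year}⁺ = {Country, Editor, VenueID, Year}, which is not all of the attributes, so the left side is not a superkey — BCNF is violated.
Year → Editor, VenueID determines the non-prime attribute {Editor} from a non-superkey — 3NF is violated.
Since {AuthorID} ⊂ {AuthorID, Country} and {AuthorID}⁺ ⊇ {Editor} with {Editor} non-prime, there is a partial dependency; 2NF fails.

1NF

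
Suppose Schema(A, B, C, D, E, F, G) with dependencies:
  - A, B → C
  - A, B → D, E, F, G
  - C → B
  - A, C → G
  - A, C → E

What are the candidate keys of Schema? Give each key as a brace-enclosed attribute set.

{A, B}, {A, C}

Attributes never on any right-hand side: {A} — every candidate key must contain it.
Closure of {A, B} is {A, B, C, D, E, F, G}, the whole schema; {A, B} is a candidate key.
Closure of {A, C} is {A, B, C, D, E, F, G}, the whole schema; {A, C} is a candidate key.
These are minimal and exhaustive — every other superkey contains one of them.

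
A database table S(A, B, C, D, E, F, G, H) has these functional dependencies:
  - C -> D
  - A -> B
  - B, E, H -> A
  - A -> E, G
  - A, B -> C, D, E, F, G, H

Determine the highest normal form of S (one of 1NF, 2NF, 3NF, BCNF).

2NF

Candidate keys: {A}, {B, E, H}. Prime attributes: {A, B, E, H}.
C -> D breaks BCNF: {C}⁺ = {C, D}, so {C} is not a superkey.
C -> D has non-prime {D} on the right and a non-superkey on the left, so 3NF fails.
No non-prime attribute depends on a proper subset of any candidate key, so 2NF holds.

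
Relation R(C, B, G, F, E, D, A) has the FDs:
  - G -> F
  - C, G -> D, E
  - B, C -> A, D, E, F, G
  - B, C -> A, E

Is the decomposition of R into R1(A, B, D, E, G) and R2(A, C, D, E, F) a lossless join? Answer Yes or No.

No

Common attributes: {A, D, E}; their closure is {A, D, E}.
Neither R1 nor R2 is contained in that closure, so the decomposition is lossy.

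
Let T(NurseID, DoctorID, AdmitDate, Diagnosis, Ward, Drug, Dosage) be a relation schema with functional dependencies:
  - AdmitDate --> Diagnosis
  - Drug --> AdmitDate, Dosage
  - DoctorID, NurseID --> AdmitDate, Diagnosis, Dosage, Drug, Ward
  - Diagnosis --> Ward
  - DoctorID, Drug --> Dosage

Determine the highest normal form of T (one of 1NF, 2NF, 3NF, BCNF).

2NF

Candidate key: {DoctorID, NurseID}. Prime attributes: {DoctorID, NurseID}.
AdmitDate --> Diagnosis breaks BCNF: {AdmitDate}⁺ = {AdmitDate, Diagnosis, Ward}, so {AdmitDate} is not a superkey.
Because {Diagnosis} is non-prime and the left side of AdmitDate --> Diagnosis is not a superkey, the relation is not in 3NF.
No proper subset of a key has a non-prime attribute in its closure, so there is no partial dependency; 2NF holds.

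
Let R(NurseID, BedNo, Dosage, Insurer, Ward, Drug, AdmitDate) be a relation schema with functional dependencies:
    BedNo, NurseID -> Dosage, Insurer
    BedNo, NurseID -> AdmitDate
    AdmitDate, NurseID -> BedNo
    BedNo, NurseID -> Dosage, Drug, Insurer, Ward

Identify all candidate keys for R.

{AdmitDate, NurseID}, {BedNo, NurseID}

{NurseID} never appears on the right of any FD, so every key must include it.
{AdmitDate, NurseID} is a candidate key since {AdmitDate, NurseID}⁺ = {AdmitDate, BedNo, Dosage, Drug, Insurer, NurseID, Ward} covers every attribute.
{BedNo, NurseID} is a candidate key since {BedNo, NurseID}⁺ = {AdmitDate, BedNo, Dosage, Drug, Insurer, NurseID, Ward} covers every attribute.
These are minimal and exhaustive — every other superkey contains one of them.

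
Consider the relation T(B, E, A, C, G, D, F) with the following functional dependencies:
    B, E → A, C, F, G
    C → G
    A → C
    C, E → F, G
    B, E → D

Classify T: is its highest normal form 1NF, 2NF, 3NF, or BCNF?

Candidate key: {B, E}. Prime attributes: {B, E}.
C → G: {C}⁺ = {C, G}, which is not all of the attributes, so the left side is not a superkey — BCNF is violated.
C → G determines the non-prime attribute {G} from a non-superkey — 3NF is violated.
No proper subset of a key has a non-prime attribute in its closure, so there is no partial dependency; 2NF holds.

2NF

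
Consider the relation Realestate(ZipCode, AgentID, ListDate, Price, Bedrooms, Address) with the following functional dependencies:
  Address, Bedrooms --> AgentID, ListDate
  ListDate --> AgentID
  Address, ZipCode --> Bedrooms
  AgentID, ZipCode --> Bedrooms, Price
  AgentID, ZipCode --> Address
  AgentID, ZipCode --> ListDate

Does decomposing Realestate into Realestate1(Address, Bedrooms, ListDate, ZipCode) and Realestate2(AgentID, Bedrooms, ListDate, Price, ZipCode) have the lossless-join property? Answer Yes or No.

Yes

Common attributes: {Bedrooms, ListDate, ZipCode}; their closure is {Address, AgentID, Bedrooms, ListDate, Price, ZipCode}.
Since Realestate1 ⊆ {Address, AgentID, Bedrooms, ListDate, Price, ZipCode}, the intersection is a superkey of Realestate1; the decomposition is lossless.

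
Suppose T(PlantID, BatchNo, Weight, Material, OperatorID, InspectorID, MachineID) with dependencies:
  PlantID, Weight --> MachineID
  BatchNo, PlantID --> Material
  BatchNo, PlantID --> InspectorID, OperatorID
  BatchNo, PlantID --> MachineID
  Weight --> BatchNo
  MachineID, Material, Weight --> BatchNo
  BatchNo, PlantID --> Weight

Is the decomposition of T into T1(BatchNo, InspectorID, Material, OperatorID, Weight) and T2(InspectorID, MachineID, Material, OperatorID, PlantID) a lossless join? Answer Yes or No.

The shared attributes are {InspectorID, Material, OperatorID} and {InspectorID, Material, OperatorID}⁺ = {InspectorID, Material, OperatorID}.
T1 ⊄ {InspectorID, Material, OperatorID} and T2 ⊄ {InspectorID, Material, OperatorID}, so the split is lossy.

No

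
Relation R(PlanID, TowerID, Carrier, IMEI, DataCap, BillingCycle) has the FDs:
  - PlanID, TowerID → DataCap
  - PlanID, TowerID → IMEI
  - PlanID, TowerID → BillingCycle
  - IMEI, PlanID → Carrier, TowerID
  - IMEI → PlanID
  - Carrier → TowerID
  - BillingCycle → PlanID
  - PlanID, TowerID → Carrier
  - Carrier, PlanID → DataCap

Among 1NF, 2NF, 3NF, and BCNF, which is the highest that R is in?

Candidate keys: {BillingCycle, Carrier}, {BillingCycle, TowerID}, {Carrier, PlanID}, {IMEI}, {PlanID, TowerID}. Prime attributes: {BillingCycle, Carrier, IMEI, PlanID, TowerID}.
Carrier → TowerID: {Carrier}⁺ = {Carrier, TowerID}, which is not all of the attributes, so the left side is not a superkey — BCNF is violated.
But every attribute on its right side ({TowerID}) is prime, and the same holds for every other non-superkey FD, so 3NF still holds.

3NF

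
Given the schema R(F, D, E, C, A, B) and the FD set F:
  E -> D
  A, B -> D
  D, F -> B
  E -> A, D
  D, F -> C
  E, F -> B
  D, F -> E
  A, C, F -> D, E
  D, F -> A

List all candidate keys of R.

Attributes never on any right-hand side: {F} — every candidate key must contain it.
{D, F}⁺ = {A, B, C, D, E, F} — all of the relation — so {D, F} is a candidate key.
{E, F}⁺ = {A, B, C, D, E, F} — all of the relation — so {E, F} is a candidate key.
{A, B, F}⁺ = {A, B, C, D, E, F} — all of the relation — so {A, B, F} is a candidate key.
{A, C, F}⁺ = {A, B, C, D, E, F} — all of the relation — so {A, C, F} is a candidate key.
These are minimal and exhaustive — every other superkey contains one of them.

{A, B, F}, {A, C, F}, {D, F}, {E, F}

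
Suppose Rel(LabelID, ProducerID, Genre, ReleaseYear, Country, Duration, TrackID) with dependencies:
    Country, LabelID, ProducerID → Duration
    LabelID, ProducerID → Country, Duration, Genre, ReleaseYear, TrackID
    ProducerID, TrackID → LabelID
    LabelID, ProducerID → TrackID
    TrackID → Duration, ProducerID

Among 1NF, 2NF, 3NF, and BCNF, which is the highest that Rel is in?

Candidate keys: {LabelID, ProducerID}, {TrackID}. Prime attributes: {LabelID, ProducerID, TrackID}.
Each dependency's left side is a superkey — BCNF holds.

BCNF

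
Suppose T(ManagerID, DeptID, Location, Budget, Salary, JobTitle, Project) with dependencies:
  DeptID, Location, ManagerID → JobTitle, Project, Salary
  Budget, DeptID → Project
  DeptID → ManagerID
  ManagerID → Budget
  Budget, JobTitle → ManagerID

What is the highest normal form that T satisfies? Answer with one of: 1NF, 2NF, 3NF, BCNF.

Candidate key: {DeptID, Location}. Prime attributes: {DeptID, Location}.
Budget, DeptID → Project: {Budget, DeptID}⁺ = {Budget, DeptID, ManagerID, Project}, which is not all of the attributes, so the left side is not a superkey — BCNF is violated.
Because {Project} is non-prime and the left side of Budget, DeptID → Project is not a superkey, the relation is not in 3NF.
Since {DeptID} ⊂ {DeptID, Location} and {DeptID}⁺ ⊇ {Budget, ManagerID, Project} with {Budget, ManagerID, Project} non-prime, there is a partial dependency; 2NF fails.

1NF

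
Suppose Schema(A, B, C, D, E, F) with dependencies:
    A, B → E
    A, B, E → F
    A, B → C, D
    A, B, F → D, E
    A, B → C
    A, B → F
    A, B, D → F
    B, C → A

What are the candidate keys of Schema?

No FD produces {B}, so it must be in every candidate key.
{A, B}⁺ = {A, B, C, D, E, F} — all of the relation — so {A, B} is a candidate key.
{B, C}⁺ = {A, B, C, D, E, F} — all of the relation — so {B, C} is a candidate key.
No proper subset of any of these is a key, and no other minimal superkey exists.

{A, B}, {B, C}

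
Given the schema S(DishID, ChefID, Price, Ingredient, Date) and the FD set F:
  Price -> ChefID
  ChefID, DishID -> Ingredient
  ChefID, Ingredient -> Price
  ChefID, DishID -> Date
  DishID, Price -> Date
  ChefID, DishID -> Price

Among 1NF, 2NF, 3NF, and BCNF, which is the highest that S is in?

Candidate keys: {ChefID, DishID}, {DishID, Price}. Prime attributes: {ChefID, DishID, Price}.
For Price -> ChefID we have {Price}⁺ = {ChefID, Price}; {Price} is not a superkey, so BCNF fails.
Its right-hand attributes {ChefID} are all prime, as are those of every other non-superkey FD — the relation is in 3NF.

3NF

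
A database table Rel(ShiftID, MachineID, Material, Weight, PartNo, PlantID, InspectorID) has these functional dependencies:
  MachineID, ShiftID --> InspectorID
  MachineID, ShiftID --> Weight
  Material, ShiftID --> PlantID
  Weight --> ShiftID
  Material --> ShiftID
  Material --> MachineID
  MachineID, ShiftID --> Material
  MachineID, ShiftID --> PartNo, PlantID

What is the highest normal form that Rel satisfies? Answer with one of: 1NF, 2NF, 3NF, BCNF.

3NF

Candidate keys: {MachineID, ShiftID}, {MachineID, Weight}, {Material}. Prime attributes: {MachineID, Material, ShiftID, Weight}.
Weight --> ShiftID: {Weight}⁺ = {ShiftID, Weight}, which is not all of the attributes, so the left side is not a superkey — BCNF is violated.
Since {ShiftID} ⊆ prime attributes and every other non-superkey FD also has a prime right side, the schema is in 3NF.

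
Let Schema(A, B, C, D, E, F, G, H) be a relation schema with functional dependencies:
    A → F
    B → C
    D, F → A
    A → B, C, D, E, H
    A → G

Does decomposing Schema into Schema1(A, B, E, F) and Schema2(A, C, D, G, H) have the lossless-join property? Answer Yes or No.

Yes

The shared attributes are {A} and {A}⁺ = {A, B, C, D, E, F, G, H}.
Schema1 is contained in that closure, so Schema1 ∩ Schema2 → Schema1 holds and the join is lossless.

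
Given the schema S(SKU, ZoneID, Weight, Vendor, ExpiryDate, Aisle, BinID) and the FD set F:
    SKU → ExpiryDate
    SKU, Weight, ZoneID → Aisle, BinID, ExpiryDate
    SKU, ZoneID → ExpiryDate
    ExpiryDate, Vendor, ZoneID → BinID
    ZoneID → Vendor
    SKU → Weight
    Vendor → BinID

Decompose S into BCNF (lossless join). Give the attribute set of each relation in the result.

Candidate key of the original relation: {SKU, ZoneID}.
In {Aisle, BinID, ExpiryDate, SKU, Vendor, Weight, ZoneID}, {SKU} is not a superkey ({SKU}⁺ restricted to this set is {ExpiryDate, SKU, Weight}), so split on SKU → ExpiryDate, Weight into {ExpiryDate, SKU, Weight} and {Aisle, BinID, SKU, Vendor, ZoneID}.
{ExpiryDate, SKU, Weight} has no BCNF violation.
In {Aisle, BinID, SKU, Vendor, ZoneID}, {ZoneID} is not a superkey ({ZoneID}⁺ restricted to this set is {BinID, Vendor, ZoneID}), so split on ZoneID → BinID, Vendor into {BinID, Vendor, ZoneID} and {Aisle, SKU, ZoneID}.
In {BinID, Vendor, ZoneID}, {Vendor} is not a superkey ({Vendor}⁺ restricted to this set is {BinID, Vendor}), so split on Vendor → BinID into {BinID, Vendor} and {Vendor, ZoneID}.
{BinID, Vendor} has no BCNF violation.
{Vendor, ZoneID} has no BCNF violation.
{Aisle, SKU, ZoneID} has no BCNF violation.

{Aisle, SKU, ZoneID}; {BinID, Vendor}; {ExpiryDate, SKU, Weight}; {Vendor, ZoneID}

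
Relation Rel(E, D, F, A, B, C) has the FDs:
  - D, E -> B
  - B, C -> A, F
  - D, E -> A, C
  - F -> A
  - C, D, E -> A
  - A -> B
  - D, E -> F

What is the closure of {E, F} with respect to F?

{A, B, E, F}

Start with {E, F}.
F -> A applies; add {A} → now {A, E, F}.
A -> B applies; add {B} → now {A, B, E, F}.
No further FD applies.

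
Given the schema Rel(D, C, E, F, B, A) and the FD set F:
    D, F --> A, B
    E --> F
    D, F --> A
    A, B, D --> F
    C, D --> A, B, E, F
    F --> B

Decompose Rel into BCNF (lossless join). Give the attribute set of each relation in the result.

{A, D, F}; {B, F}; {C, D, E}; {E, F}

Candidate key of the original relation: {C, D}.
In {A, B, C, D, E, F}, {D, F} is not a superkey ({D, F}⁺ restricted to this set is {A, B, D, F}), so split on D, F --> A, B into {A, B, D, F} and {C, D, E, F}.
In {A, B, D, F}, {F} is not a superkey ({F}⁺ restricted to this set is {B, F}), so split on F --> B into {B, F} and {A, D, F}.
{B, F} has no BCNF violation.
{A, D, F} has no BCNF violation.
In {C, D, E, F}, {E} is not a superkey ({E}⁺ restricted to this set is {E, F}), so split on E --> F into {E, F} and {C, D, E}.
{E, F} has no BCNF violation.
{C, D, E} has no BCNF violation.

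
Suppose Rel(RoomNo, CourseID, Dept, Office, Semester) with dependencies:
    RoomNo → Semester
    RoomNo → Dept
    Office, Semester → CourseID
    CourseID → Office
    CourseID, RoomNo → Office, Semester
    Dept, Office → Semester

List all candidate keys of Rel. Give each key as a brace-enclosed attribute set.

Attributes never on any right-hand side: {RoomNo} — every candidate key must contain it.
{CourseID, RoomNo}⁺ = {CourseID, Dept, Office, RoomNo, Semester}, which is every attribute, so {CourseID, RoomNo} is a candidate key.
{Office, RoomNo}⁺ = {CourseID, Dept, Office, RoomNo, Semester}, which is every attribute, so {Office, RoomNo} is a candidate key.
No proper subset of any of these is a key, and no other minimal superkey exists.

{CourseID, RoomNo}, {Office, RoomNo}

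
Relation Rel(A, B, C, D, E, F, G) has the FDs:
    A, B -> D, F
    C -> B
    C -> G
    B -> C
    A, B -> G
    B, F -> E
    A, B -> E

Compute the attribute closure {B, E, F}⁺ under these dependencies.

Start with {B, E, F}.
B -> C applies; add {C} → now {B, C, E, F}.
C -> G applies; add {G} → now {B, C, E, F, G}.
No further FD applies.

{B, C, E, F, G}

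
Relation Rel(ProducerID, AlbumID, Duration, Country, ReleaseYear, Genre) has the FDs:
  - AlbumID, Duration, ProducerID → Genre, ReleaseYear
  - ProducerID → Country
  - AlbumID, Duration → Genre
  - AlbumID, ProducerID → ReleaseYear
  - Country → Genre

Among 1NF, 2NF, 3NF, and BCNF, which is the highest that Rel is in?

Candidate key: {AlbumID, Duration, ProducerID}. Prime attributes: {AlbumID, Duration, ProducerID}.
ProducerID → Country breaks BCNF: {ProducerID}⁺ = {Country, Genre, ProducerID}, so {ProducerID} is not a superkey.
ProducerID → Country has non-prime {Country} on the right and a non-superkey on the left, so 3NF fails.
The proper key subset {ProducerID} of {AlbumID, Duration, ProducerID} determines non-prime {Country, Genre}, so the relation is not even in 2NF.

1NF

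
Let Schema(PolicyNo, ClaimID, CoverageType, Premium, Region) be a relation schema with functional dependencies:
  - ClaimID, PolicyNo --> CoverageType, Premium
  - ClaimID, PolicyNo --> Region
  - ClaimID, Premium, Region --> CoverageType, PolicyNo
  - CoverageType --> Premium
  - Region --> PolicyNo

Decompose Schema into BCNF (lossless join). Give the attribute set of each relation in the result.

{ClaimID, CoverageType, Region}; {CoverageType, Premium}; {PolicyNo, Region}

Candidate keys of the original relation: {ClaimID, PolicyNo}, {ClaimID, Region}.
In {ClaimID, CoverageType, PolicyNo, Premium, Region}, {CoverageType} is not a superkey ({CoverageType}⁺ restricted to this set is {CoverageType, Premium}), so split on CoverageType --> Premium into {CoverageType, Premium} and {ClaimID, CoverageType, PolicyNo, Region}.
{CoverageType, Premium} has no BCNF violation.
In {ClaimID, CoverageType, PolicyNo, Region}, {Region} is not a superkey ({Region}⁺ restricted to this set is {PolicyNo, Region}), so split on Region --> PolicyNo into {PolicyNo, Region} and {ClaimID, CoverageType, Region}.
{PolicyNo, Region} has no BCNF violation.
{ClaimID, CoverageType, Region} has no BCNF violation.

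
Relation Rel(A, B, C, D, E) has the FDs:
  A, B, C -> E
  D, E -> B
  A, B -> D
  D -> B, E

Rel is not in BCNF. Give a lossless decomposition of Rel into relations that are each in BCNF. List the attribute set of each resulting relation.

Candidate keys of the original relation: {A, B, C}, {A, C, D}.
In {A, B, C, D, E}, {D, E} is not a superkey ({D, E}⁺ restricted to this set is {B, D, E}), so split on D, E -> B into {B, D, E} and {A, C, D, E}.
{B, D, E} has no BCNF violation.
In {A, C, D, E}, {D} is not a superkey ({D}⁺ restricted to this set is {D, E}), so split on D -> E into {D, E} and {A, C, D}.
{D, E} has no BCNF violation.
{A, C, D} has no BCNF violation.

{A, C, D}; {B, D, E}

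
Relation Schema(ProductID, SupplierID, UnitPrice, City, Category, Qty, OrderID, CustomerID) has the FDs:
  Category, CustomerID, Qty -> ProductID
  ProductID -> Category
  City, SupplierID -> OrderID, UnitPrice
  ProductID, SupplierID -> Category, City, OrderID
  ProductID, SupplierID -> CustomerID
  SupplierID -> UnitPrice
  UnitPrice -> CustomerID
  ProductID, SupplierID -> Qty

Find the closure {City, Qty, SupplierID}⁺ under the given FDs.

{City, CustomerID, OrderID, Qty, SupplierID, UnitPrice}

Start with {City, Qty, SupplierID}.
City, SupplierID -> OrderID, UnitPrice applies; add {OrderID, UnitPrice} → now {City, OrderID, Qty, SupplierID, UnitPrice}.
UnitPrice -> CustomerID applies; add {CustomerID} → now {City, CustomerID, OrderID, Qty, SupplierID, UnitPrice}.
No further FD applies.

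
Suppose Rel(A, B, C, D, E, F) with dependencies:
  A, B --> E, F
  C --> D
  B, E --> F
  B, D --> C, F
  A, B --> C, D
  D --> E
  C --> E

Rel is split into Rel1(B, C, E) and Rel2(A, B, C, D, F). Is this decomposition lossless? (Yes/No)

Yes

Common attributes: {B, C}; their closure is {B, C, D, E, F}.
Rel1 is contained in that closure, so Rel1 ∩ Rel2 --> Rel1 holds and the join is lossless.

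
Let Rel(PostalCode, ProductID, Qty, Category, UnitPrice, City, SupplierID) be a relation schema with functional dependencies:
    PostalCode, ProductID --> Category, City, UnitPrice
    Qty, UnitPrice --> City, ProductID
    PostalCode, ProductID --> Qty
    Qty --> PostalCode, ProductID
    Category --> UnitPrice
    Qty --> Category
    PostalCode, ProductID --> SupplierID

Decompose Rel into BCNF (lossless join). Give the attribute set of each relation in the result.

{Category, City, PostalCode, ProductID, Qty, SupplierID}; {Category, UnitPrice}

Candidate keys of the original relation: {PostalCode, ProductID}, {Qty}.
{Category, City, PostalCode, ProductID, Qty, SupplierID, UnitPrice}: {Category} determines {Category, UnitPrice} here but is not a superkey — split on Category --> UnitPrice, giving {Category, UnitPrice} and {Category, City, PostalCode, ProductID, Qty, SupplierID}.
{Category, UnitPrice} has no BCNF violation.
{Category, City, PostalCode, ProductID, Qty, SupplierID} has no BCNF violation.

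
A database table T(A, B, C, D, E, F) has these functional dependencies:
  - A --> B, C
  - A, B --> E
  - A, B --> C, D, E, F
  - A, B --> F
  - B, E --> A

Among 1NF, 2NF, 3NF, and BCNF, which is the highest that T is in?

Candidate keys: {A}, {B, E}. Prime attributes: {A, B, E}.
Each dependency's left side is a superkey — BCNF holds.

BCNF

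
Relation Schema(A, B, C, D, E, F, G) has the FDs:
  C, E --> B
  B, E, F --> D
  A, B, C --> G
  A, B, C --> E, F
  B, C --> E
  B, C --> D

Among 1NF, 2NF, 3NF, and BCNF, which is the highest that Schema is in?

Candidate keys: {A, B, C}, {A, C, E}. Prime attributes: {A, B, C, E}.
C, E --> B breaks BCNF: {C, E}⁺ = {B, C, D, E}, so {C, E} is not a superkey.
Because {D} is non-prime and the left side of B, E, F --> D is not a superkey, the relation is not in 3NF.
The proper key subset {B, C} of {A, B, C} determines non-prime {D}, so the relation is not even in 2NF.

1NF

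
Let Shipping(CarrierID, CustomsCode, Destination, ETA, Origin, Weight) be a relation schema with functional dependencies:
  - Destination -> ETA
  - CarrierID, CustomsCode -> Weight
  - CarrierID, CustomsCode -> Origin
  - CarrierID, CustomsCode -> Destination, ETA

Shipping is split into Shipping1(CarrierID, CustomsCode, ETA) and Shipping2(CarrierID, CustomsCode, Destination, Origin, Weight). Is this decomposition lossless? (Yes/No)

The shared attributes are {CarrierID, CustomsCode} and {CarrierID, CustomsCode}⁺ = {CarrierID, CustomsCode, Destination, ETA, Origin, Weight}.
This includes all of Shipping1, so the common attributes are a superkey of Shipping1 — the join is lossless.

Yes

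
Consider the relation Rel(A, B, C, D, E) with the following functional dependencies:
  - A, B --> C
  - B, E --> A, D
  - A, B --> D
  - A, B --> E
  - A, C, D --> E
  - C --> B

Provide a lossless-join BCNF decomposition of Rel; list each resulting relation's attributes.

Candidate keys of the original relation: {A, B}, {A, C}, {B, E}, {C, E}.
In {A, B, C, D, E}, {C} is not a superkey ({C}⁺ restricted to this set is {B, C}), so split on C --> B into {B, C} and {A, C, D, E}.
{B, C} has no BCNF violation.
{A, C, D, E} has no BCNF violation.

{A, C, D, E}; {B, C}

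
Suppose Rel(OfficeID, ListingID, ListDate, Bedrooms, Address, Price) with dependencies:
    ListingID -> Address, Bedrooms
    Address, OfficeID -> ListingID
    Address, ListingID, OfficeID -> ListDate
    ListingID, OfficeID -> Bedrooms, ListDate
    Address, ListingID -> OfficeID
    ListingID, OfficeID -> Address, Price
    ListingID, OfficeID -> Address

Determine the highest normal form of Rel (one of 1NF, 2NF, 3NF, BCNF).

Candidate keys: {Address, OfficeID}, {ListingID}. Prime attributes: {Address, ListingID, OfficeID}.
The left-hand side of every FD is a superkey, so BCNF is satisfied.

BCNF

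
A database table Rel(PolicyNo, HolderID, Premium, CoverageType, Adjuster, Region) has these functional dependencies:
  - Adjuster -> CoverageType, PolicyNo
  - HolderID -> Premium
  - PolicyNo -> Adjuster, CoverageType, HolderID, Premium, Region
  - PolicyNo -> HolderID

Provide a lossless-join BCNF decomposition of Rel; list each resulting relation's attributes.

Candidate keys of the original relation: {Adjuster}, {PolicyNo}.
{Adjuster, CoverageType, HolderID, PolicyNo, Premium, Region}: {HolderID} determines {HolderID, Premium} here but is not a superkey — split on HolderID -> Premium, giving {HolderID, Premium} and {Adjuster, CoverageType, HolderID, PolicyNo, Region}.
{HolderID, Premium}: every determinant is a superkey — BCNF.
{Adjuster, CoverageType, HolderID, PolicyNo, Region}: every determinant is a superkey — BCNF.

{Adjuster, CoverageType, HolderID, PolicyNo, Region}; {HolderID, Premium}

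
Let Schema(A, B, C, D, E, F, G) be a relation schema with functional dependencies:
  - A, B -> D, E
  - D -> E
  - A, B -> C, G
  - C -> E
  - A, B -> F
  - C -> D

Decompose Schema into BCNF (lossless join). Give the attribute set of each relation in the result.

{A, B, C, F, G}; {C, D}; {D, E}

Candidate key of the original relation: {A, B}.
In {A, B, C, D, E, F, G}, {D} is not a superkey ({D}⁺ restricted to this set is {D, E}), so split on D -> E into {D, E} and {A, B, C, D, F, G}.
{D, E} has no BCNF violation.
In {A, B, C, D, F, G}, {C} is not a superkey ({C}⁺ restricted to this set is {C, D}), so split on C -> D into {C, D} and {A, B, C, F, G}.
{C, D} has no BCNF violation.
{A, B, C, F, G} has no BCNF violation.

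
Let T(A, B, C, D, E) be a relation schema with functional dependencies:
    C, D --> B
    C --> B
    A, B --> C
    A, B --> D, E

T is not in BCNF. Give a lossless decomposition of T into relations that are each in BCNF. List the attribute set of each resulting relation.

{A, C, D, E}; {B, C}

Candidate keys of the original relation: {A, B}, {A, C}.
{A, B, C, D, E}: {C, D} determines {B, C, D} here but is not a superkey — split on C, D --> B, giving {B, C, D} and {A, C, D, E}.
{B, C, D}: {C} determines {B, C} here but is not a superkey — split on C --> B, giving {B, C} and {C, D}.
{B, C} has no BCNF violation.
{C, D} has no BCNF violation.
{A, C, D, E} has no BCNF violation.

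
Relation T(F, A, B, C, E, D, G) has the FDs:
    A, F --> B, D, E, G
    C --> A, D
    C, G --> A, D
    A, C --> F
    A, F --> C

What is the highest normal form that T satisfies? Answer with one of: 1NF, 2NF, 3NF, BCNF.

BCNF

Candidate keys: {A, F}, {C}. Prime attributes: {A, C, F}.
Each dependency's left side is a superkey — BCNF holds.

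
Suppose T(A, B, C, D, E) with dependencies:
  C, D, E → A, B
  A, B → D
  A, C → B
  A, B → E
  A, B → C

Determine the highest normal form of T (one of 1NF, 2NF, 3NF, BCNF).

BCNF

Candidate keys: {A, B}, {A, C}, {C, D, E}. Prime attributes: {A, B, C, D, E}.
The left-hand side of every FD is a superkey, so BCNF is satisfied.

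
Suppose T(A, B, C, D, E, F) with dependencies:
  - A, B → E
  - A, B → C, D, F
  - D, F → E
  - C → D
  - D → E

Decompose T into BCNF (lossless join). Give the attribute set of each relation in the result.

{A, B, C, F}; {C, D}; {D, E}; {D, F}

Candidate key of the original relation: {A, B}.
In {A, B, C, D, E, F}, {D, F} is not a superkey ({D, F}⁺ restricted to this set is {D, E, F}), so split on D, F → E into {D, E, F} and {A, B, C, D, F}.
In {D, E, F}, {D} is not a superkey ({D}⁺ restricted to this set is {D, E}), so split on D → E into {D, E} and {D, F}.
{D, E}: every determinant is a superkey — BCNF.
{D, F}: every determinant is a superkey — BCNF.
In {A, B, C, D, F}, {C} is not a superkey ({C}⁺ restricted to this set is {C, D}), so split on C → D into {C, D} and {A, B, C, F}.
{C, D}: every determinant is a superkey — BCNF.
{A, B, C, F}: every determinant is a superkey — BCNF.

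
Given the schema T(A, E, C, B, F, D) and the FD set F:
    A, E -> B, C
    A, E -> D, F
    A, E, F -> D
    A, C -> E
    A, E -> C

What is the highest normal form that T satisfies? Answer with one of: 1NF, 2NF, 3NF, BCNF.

BCNF

Candidate keys: {A, C}, {A, E}. Prime attributes: {A, C, E}.
Every FD has a superkey on the left, so the relation is in BCNF.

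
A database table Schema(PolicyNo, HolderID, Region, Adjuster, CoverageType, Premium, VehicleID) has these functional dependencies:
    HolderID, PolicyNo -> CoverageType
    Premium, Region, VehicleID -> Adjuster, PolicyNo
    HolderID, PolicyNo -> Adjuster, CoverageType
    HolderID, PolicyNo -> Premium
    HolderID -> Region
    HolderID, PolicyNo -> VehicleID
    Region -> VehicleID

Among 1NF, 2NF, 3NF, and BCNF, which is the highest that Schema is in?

Candidate keys: {HolderID, PolicyNo}, {HolderID, Premium}. Prime attributes: {HolderID, PolicyNo, Premium}.
Premium, Region, VehicleID -> Adjuster, PolicyNo breaks BCNF: {Premium, Region, VehicleID}⁺ = {Adjuster, PolicyNo, Premium, Region, VehicleID}, so {Premium, Region, VehicleID} is not a superkey.
Premium, Region, VehicleID -> Adjuster, PolicyNo determines the non-prime attribute {Adjuster} from a non-superkey — 3NF is violated.
{HolderID} is a proper subset of the key {HolderID, PolicyNo}, and {HolderID}⁺ contains the non-prime attributes {Region, VehicleID} — a partial dependency, so 2NF is violated.

1NF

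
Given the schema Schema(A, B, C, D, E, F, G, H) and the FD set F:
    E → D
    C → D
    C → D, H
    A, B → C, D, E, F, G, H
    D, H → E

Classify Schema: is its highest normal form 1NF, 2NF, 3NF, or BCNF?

2NF

Candidate key: {A, B}. Prime attributes: {A, B}.
For E → D we have {E}⁺ = {D, E}; {E} is not a superkey, so BCNF fails.
E → D has non-prime {D} on the right and a non-superkey on the left, so 3NF fails.
No non-prime attribute depends on a proper subset of any candidate key, so 2NF holds.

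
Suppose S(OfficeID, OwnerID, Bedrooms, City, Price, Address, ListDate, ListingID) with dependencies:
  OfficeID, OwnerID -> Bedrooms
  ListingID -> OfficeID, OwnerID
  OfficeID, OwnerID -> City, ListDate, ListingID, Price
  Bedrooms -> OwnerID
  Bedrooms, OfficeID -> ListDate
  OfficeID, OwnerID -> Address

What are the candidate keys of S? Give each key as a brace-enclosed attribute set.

Closure of {ListingID} is {Address, Bedrooms, City, ListDate, ListingID, OfficeID, OwnerID, Price}, the whole schema; {ListingID} is a candidate key.
Closure of {Bedrooms, OfficeID} is {Address, Bedrooms, City, ListDate, ListingID, OfficeID, OwnerID, Price}, the whole schema; {Bedrooms, OfficeID} is a candidate key.
Closure of {OfficeID, OwnerID} is {Address, Bedrooms, City, ListDate, ListingID, OfficeID, OwnerID, Price}, the whole schema; {OfficeID, OwnerID} is a candidate key.
No proper subset of any of these is a key, and no other minimal superkey exists.

{Bedrooms, OfficeID}, {ListingID}, {OfficeID, OwnerID}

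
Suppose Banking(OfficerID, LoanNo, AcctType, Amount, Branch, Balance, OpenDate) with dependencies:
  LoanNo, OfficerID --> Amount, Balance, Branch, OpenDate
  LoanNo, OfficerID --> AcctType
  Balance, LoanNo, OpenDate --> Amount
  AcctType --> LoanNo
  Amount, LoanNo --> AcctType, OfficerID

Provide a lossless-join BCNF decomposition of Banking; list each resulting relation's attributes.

Candidate keys of the original relation: {AcctType, Amount}, {AcctType, Balance, OpenDate}, {AcctType, OfficerID}, {Amount, LoanNo}, {Balance, LoanNo, OpenDate}, {LoanNo, OfficerID}.
In {AcctType, Amount, Balance, Branch, LoanNo, OfficerID, OpenDate}, {AcctType} is not a superkey ({AcctType}⁺ restricted to this set is {AcctType, LoanNo}), so split on AcctType --> LoanNo into {AcctType, LoanNo} and {AcctType, Amount, Balance, Branch, OfficerID, OpenDate}.
{AcctType, LoanNo}: every determinant is a superkey — BCNF.
{AcctType, Amount, Balance, Branch, OfficerID, OpenDate}: every determinant is a superkey — BCNF.

{AcctType, Amount, Balance, Branch, OfficerID, OpenDate}; {AcctType, LoanNo}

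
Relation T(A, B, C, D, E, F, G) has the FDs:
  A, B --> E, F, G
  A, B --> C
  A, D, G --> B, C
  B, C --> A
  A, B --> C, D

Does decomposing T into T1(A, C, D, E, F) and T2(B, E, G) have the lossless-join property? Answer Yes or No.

T1 ∩ T2 = {E}; its closure under F is {E}.
The closure covers neither T1 nor T2 entirely; the join is not lossless.

No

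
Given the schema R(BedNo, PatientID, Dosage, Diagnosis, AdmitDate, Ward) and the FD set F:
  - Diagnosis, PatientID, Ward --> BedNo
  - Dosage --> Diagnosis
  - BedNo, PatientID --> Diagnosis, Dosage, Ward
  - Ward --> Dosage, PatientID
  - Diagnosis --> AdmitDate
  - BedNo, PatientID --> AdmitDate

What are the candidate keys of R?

{BedNo, PatientID}, {Ward}

{Ward}⁺ = {AdmitDate, BedNo, Diagnosis, Dosage, PatientID, Ward}, which is every attribute, so {Ward} is a candidate key.
{BedNo, PatientID}⁺ = {AdmitDate, BedNo, Diagnosis, Dosage, PatientID, Ward}, which is every attribute, so {BedNo, PatientID} is a candidate key.
No proper subset of any of these is a key, and no other minimal superkey exists.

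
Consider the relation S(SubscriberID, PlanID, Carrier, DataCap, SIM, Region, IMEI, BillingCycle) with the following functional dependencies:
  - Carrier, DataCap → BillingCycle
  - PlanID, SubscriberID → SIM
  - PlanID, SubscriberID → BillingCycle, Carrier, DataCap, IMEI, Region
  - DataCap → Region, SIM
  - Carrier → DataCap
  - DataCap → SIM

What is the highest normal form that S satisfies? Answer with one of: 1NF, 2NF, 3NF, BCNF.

2NF

Candidate key: {PlanID, SubscriberID}. Prime attributes: {PlanID, SubscriberID}.
Carrier, DataCap → BillingCycle breaks BCNF: {Carrier, DataCap}⁺ = {BillingCycle, Carrier, DataCap, Region, SIM}, so {Carrier, DataCap} is not a superkey.
Carrier, DataCap → BillingCycle determines the non-prime attribute {BillingCycle} from a non-superkey — 3NF is violated.
No proper subset of a key has a non-prime attribute in its closure, so there is no partial dependency; 2NF holds.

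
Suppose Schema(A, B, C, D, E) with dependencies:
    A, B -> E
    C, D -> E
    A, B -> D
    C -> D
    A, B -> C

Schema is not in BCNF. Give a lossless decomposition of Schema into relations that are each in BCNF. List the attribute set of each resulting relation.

Candidate key of the original relation: {A, B}.
{A, B, C, D, E}: {C, D} determines {C, D, E} here but is not a superkey — split on C, D -> E, giving {C, D, E} and {A, B, C, D}.
{C, D, E}: every determinant is a superkey — BCNF.
{A, B, C, D}: {C} determines {C, D} here but is not a superkey — split on C -> D, giving {C, D} and {A, B, C}.
{C, D}: every determinant is a superkey — BCNF.
{A, B, C}: every determinant is a superkey — BCNF.

{A, B, C}; {C, D, E}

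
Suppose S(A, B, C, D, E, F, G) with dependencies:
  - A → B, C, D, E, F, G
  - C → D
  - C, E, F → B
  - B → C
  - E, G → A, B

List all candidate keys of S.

{A}, {E, G}

Closure of {A} is {A, B, C, D, E, F, G}, the whole schema; {A} is a candidate key.
Closure of {E, G} is {A, B, C, D, E, F, G}, the whole schema; {E, G} is a candidate key.
Any other superkey properly contains one of these, so there are no further candidate keys.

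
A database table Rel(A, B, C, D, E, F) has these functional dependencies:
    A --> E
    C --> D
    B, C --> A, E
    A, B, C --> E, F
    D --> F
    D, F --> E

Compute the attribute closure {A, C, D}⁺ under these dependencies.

{A, C, D, E, F}

Start with {A, C, D}.
A --> E applies; add {E} → now {A, C, D, E}.
D --> F applies; add {F} → now {A, C, D, E, F}.
No further FD applies.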